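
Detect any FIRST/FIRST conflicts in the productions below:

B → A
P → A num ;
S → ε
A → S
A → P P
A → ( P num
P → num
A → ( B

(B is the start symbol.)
Yes. P → A num ';' / P → num on { 'num' }; A → P P / A → '(' P num on { '(' }; A → P P / A → '(' B on { '(' }; A → '(' P num / A → '(' B on { '(' }

A FIRST/FIRST conflict occurs when two productions N → α and N → β for the same non-terminal have FIRST(α) ∩ FIRST(β) ≠ ∅ (with ε ∈ FIRST of a nullable right-hand side, so two nullable alternatives also conflict).

FIRST sets of the non-terminals at (or reachable through a nullable prefix from) the front of some alternative:
  FIRST(A) = { '(', 'num', ε }
  FIRST(S) = { ε }
  FIRST(P) = { '(', 'num' }

Productions for P:
  P → A num ;: FIRST = { '(', 'num' }
  P → num: FIRST = { 'num' }
Productions for A:
  A → S: FIRST = { ε }
  A → P P: FIRST = { '(', 'num' }
  A → ( P num: FIRST = { '(' }
  A → ( B: FIRST = { '(' }
B, S have only one production, so no FIRST/FIRST conflict is possible there.

Conflict for P: P → A num ; and P → num
  Overlap: { 'num' }
Conflict for A: A → P P and A → ( P num
  Overlap: { '(' }
Conflict for A: A → P P and A → ( B
  Overlap: { '(' }
Conflict for A: A → ( P num and A → ( B
  Overlap: { '(' }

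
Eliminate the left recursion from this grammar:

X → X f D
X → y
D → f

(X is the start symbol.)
X → y X'
X' → f D X'
X' → ε
D → f

X is directly left-recursive. The standard transformation for
  A → A α₁ | ... | A α_m | β₁ | ... | β_n
is
  A  → β₁ A' | ... | β_n A'
  A' → α₁ A' | ... | α_m A' | ε

X → y becomes X → y X'
X → X f D becomes X' → f D X'
Add X' → ε

Productions for other non-terminals are unchanged:
  D → f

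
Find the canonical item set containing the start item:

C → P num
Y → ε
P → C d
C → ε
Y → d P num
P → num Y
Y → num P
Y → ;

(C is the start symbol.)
First, augment the grammar with C' → C
I₀ = CLOSURE({ [C' → . C] }):
  [C' → . C] has the dot before C: add [C → . P num], [C → .]
  [C → . P num] has the dot before P: add [P → . C d], [P → . num Y]
No further items can be added.

I₀ = { [C → . P num], [C → .], [C' → . C], [P → . C d], [P → . num Y] }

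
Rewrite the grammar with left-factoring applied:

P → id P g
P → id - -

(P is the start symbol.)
P → id P'
P' → P g
P' → - -

Left-factoring transforms A → αβ₁ | αβ₂ into A → αA' and A' → β₁ | β₂
(α is the longest common prefix among the alternatives). Repeat until
no nonterminal has two alternatives with a common prefix.

Round 1: P has alternatives sharing prefix 'id'. Introduce P': P → id P'
  Add: P' → P g
  Add: P' → - -

No remaining common prefixes — done.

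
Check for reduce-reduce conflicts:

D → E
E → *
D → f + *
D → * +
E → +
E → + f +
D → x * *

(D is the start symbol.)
Augment with D' → D and build the canonical LR(0) collection (I0 = CLOSURE({[D' → . D]}), then GOTO on every symbol after a dot until no new states appear). It has 14 states:
  I0: { [D → . * +], [D → . E], [D → . f + *], [D → . x * *], [D' → . D], [E → . *], [E → . + f +], [E → . +] }  — shift
  I1: { [D → * . +], [E → * .] }  — shift, reduce
  I2: { [E → + . f +], [E → + .] }  — shift, reduce
  I3: { [D' → D .] }  — accept
  I4: { [D → E .] }  — reduce
  I5: { [D → f . + *] }  — shift
  I6: { [D → x . * *] }  — shift
  I7: { [D → x * . *] }  — shift
  I8: { [D → x * * .] }  — reduce
  I9: { [D → f + . *] }  — shift
  I10: { [D → f + * .] }  — reduce
  I11: { [E → + f . +] }  — shift
  I12: { [E → + f + .] }  — reduce
  I13: { [D → * + .] }  — reduce

No state contains more than one complete item.

Answer: No reduce-reduce conflicts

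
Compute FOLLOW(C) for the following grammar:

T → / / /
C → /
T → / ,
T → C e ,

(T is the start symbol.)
To compute FOLLOW(C), find every occurrence of C on a right-hand side N → α C β: add FIRST(β) \ {ε}, and if β is empty or nullable also add FOLLOW(N). Iterate to a fixed point.

In T → C e ,: C is followed by e ',', add FIRST(e ',') \ {ε} = { 'e' }

Taking the union: FOLLOW(C) = { 'e' }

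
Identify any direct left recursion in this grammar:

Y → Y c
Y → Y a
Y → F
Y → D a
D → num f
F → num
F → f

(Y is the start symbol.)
Direct left recursion occurs when N → N α for some non-terminal N (the right-hand side begins with the left-hand side itself).

Y → Y c: LEFT RECURSIVE (starts with Y)
Y → Y a: LEFT RECURSIVE (starts with Y)
Y → F: starts with F
Y → D a: starts with D
D → num f: starts with num
F → num: starts with num
F → f: starts with f

The grammar has direct left recursion on: Y.

Answer: Yes, Y is left-recursive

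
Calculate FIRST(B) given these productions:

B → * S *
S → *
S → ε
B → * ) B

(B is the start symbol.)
{ '*' }

To compute FIRST(B), examine every production with B on the left-hand side, reading each right-hand side left to right until a non-nullable symbol is reached.

From B → * S *:
  - '*' is a terminal: add '*' and stop
From B → * ) B:
  - '*' is a terminal: add '*' and stop

Collecting: FIRST(B) = { '*' }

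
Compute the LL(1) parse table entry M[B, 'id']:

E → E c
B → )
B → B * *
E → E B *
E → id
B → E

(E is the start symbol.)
B → B * *, B → E

To find M[B, 'id'], we find productions for B where 'id' is in the predict set (PREDICT(N → α) = (FIRST(α) \ {ε}) ∪ (FOLLOW(N) if α ⇒* ε)).

Relevant sets:
  FIRST(B) = { ')', 'id' }
  FIRST(E) = { 'id' }

B → ): PREDICT = { ')' }
B → B * *: PREDICT = { ')', 'id' }
  'id' is in predict set, so this production goes in M[B, 'id']
B → E: PREDICT = { 'id' }
  'id' is in predict set, so this production goes in M[B, 'id']

M[B, 'id'] = B → B * *, B → E  (a multiply-defined cell — the grammar is not LL(1))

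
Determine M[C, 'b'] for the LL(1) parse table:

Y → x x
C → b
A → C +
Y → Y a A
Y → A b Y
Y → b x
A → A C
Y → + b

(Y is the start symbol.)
C → b

To find M[C, 'b'], we find productions for C where 'b' is in the predict set (PREDICT(N → α) = (FIRST(α) \ {ε}) ∪ (FOLLOW(N) if α ⇒* ε)).

C → b: PREDICT = { 'b' }
  'b' is in predict set, so this production goes in M[C, 'b']

M[C, 'b'] = C → b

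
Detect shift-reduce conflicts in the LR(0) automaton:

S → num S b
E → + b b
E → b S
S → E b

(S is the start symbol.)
No shift-reduce conflicts

Augment with S' → S and build the canonical LR(0) collection (I0 = CLOSURE({[S' → . S]}), then GOTO on every symbol after a dot until no new states appear). It has 12 states:
  I0: { [E → . + b b], [E → . b S], [S → . E b], [S → . num S b], [S' → . S] }  — shift
  I1: { [E → + . b b] }  — shift
  I2: { [S → E . b] }  — shift
  I3: { [S' → S .] }  — accept
  I4: { [E → . + b b], [E → . b S], [E → b . S], [S → . E b], [S → . num S b] }  — shift
  I5: { [E → . + b b], [E → . b S], [S → . E b], [S → . num S b], [S → num . S b] }  — shift
  I6: { [S → num S . b] }  — shift
  I7: { [S → num S b .] }  — reduce
  I8: { [E → b S .] }  — reduce
  I9: { [S → E b .] }  — reduce
  I10: { [E → + b . b] }  — shift
  I11: { [E → + b b .] }  — reduce

No state contains both a complete item and a shift item.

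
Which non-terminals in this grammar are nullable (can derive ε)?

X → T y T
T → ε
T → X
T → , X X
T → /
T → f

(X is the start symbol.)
{ 'T' }

ε-productions: T → ε
So T is immediately nullable.
No further non-terminal can be added: every production for the remaining non-terminals contains a terminal or a non-nullable non-terminal.
Nullable = { 'T' }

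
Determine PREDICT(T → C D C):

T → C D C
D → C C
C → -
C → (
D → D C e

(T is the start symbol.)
{ '(', '-' }

PREDICT(T → C D C) = (FIRST(RHS) \ {ε}) ∪ (FOLLOW(T) if ε ∈ FIRST(RHS), i.e. RHS ⇒* ε)
FIRST(C) = { '(', '-' }
FIRST(C D C) = { '(', '-' }
ε ∉ FIRST(C D C), so FOLLOW(T) is not added.
PREDICT(T → C D C) = { '(', '-' }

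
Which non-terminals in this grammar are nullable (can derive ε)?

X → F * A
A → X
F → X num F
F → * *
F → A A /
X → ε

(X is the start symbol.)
{ 'A', 'X' }

A non-terminal is nullable if it can derive ε (the empty string): either it has an ε-production, or it has a production whose right-hand side consists entirely of nullable non-terminals.

ε-productions: X → ε
So X is immediately nullable.
A → X: every symbol on the right is nullable, so A is nullable too.
No further non-terminal can be added: every production for the remaining non-terminals contains a terminal or a non-nullable non-terminal.
Nullable = { 'A', 'X' }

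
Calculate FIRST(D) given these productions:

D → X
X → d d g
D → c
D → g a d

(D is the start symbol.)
{ 'c', 'd', 'g' }

To compute FIRST(D), examine every production with D on the left-hand side, reading each right-hand side left to right until a non-nullable symbol is reached.

FIRST sets of the other non-terminals involved (by the same procedure, iterated to a fixed point):
  FIRST(X) = { 'd' }

From D → X:
  - X is a non-terminal: add FIRST(X) \ {ε} = { 'd' }
    X is not nullable, so stop
From D → c:
  - c is a terminal: add 'c' and stop
From D → g a d:
  - g is a terminal: add 'g' and stop

Collecting: FIRST(D) = { 'c', 'd', 'g' }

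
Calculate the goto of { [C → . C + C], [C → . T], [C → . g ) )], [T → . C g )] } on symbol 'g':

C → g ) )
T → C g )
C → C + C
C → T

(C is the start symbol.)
GOTO(I, 'g') = CLOSURE({ [A → αX.β] : [A → α.Xβ] ∈ I, X = 'g' })

Items with dot before 'g', with the dot advanced:
  [C → . g ) )] → [C → g . ) )]
Closure adds nothing (no advanced item has the dot before a non-terminal).

GOTO = { [C → g . ) )] }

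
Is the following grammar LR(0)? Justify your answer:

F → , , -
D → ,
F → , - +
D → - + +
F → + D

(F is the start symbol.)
Yes, the grammar is LR(0)

A grammar is LR(0) if no state in the canonical LR(0) collection has:
  - both a shift item (dot before a terminal) and a complete item (shift-reduce conflict), or
  - two or more complete items (reduce-reduce conflict; the accept item [F' → F .] counts as a complete item here).

Augment with F' → F and build the canonical LR(0) collection (I0 = CLOSURE({[F' → . F]}), then GOTO on every symbol after a dot until no new states appear). It has 13 states:
  I0: { [F → . + D], [F → . , , -], [F → . , - +], [F' → . F] }  — shift
  I1: { [D → . ,], [D → . - + +], [F → + . D] }  — shift
  I2: { [F → , . , -], [F → , . - +] }  — shift
  I3: { [F' → F .] }  — accept
  I4: { [F → , , . -] }  — shift
  I5: { [F → , - . +] }  — shift
  I6: { [F → , - + .] }  — reduce
  I7: { [F → , , - .] }  — reduce
  I8: { [D → , .] }  — reduce
  I9: { [D → - . + +] }  — shift
  I10: { [F → + D .] }  — reduce
  I11: { [D → - + . +] }  — shift
  I12: { [D → - + + .] }  — reduce

Every state is either a pure shift/goto state or contains exactly one complete item and nothing to shift — no conflicts. The grammar is LR(0).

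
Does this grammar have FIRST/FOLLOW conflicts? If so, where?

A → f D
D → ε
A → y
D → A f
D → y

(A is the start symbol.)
Yes. D → A f with FOLLOW(D) on { 'f' }

Nullable non-terminals: D.
FIRST sets used below: FIRST(A) = { 'f', 'y' }

D: nullable alternative(s) D → ε; FOLLOW(D) = { $, 'f' }
  D → ε: FIRST \ {ε} = { } — this is the only nullable alternative, skip
  D → A f: FIRST \ {ε} = { 'f', 'y' } — overlaps FOLLOW(D) on { 'f' }: CONFLICT
  D → y: FIRST \ {ε} = { 'y' } — disjoint from FOLLOW(D)

A has no nullable alternative, so no FIRST/FOLLOW check is needed there.

So the grammar has 1 FIRST/FOLLOW conflict (marked CONFLICT above).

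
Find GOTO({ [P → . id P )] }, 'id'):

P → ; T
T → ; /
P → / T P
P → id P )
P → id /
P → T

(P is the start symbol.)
GOTO(I, 'id') = CLOSURE({ [A → αX.β] : [A → α.Xβ] ∈ I, X = 'id' })

Items with dot before 'id', with the dot advanced:
  [P → . id P )] → [P → id . P )]
Closure of the advanced items:
  [P → id . P )] has the dot before P: add [P → . ; T], [P → . / T P], [P → . id P )], [P → . id /], [P → . T]
  [P → . T] has the dot before T: add [T → . ; /]

GOTO = { [P → . / T P], [P → . ; T], [P → . T], [P → . id /], [P → . id P )], [P → id . P )], [T → . ; /] }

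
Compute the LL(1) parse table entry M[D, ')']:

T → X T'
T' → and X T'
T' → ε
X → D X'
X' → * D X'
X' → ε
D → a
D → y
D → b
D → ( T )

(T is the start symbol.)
To find M[D, ')'], we find productions for D where ')' is in the predict set (PREDICT(N → α) = (FIRST(α) \ {ε}) ∪ (FOLLOW(N) if α ⇒* ε)).

D → a: PREDICT = { 'a' }
D → y: PREDICT = { 'y' }
D → b: PREDICT = { 'b' }
D → ( T ): PREDICT = { '(' }

M[D, ')'] is empty (no production applies)

Answer: Empty (error entry)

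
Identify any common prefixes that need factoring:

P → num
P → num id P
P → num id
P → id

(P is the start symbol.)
Left-factoring is needed when two productions for the same non-terminal
share a common prefix on the right-hand side.

Productions for P:
  P → num
  P → num id P
  P → num id
  P → id

Found common prefix 'num' in productions for P

Answer: Yes, P has productions with common prefix 'num'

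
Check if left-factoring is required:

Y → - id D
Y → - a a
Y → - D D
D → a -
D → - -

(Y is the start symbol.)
Yes, Y has productions with common prefix '-'

Left-factoring is needed when two productions for the same non-terminal
share a common prefix on the right-hand side.

Productions for Y:
  Y → - id D
  Y → - a a
  Y → - D D
Productions for D:
  D → a -
  D → - -

Found common prefix '-' in productions for Y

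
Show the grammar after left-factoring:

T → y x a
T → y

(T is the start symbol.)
Left-factoring transforms A → αβ₁ | αβ₂ into A → αA' and A' → β₁ | β₂
(α is the longest common prefix among the alternatives). Repeat until
no nonterminal has two alternatives with a common prefix.

Round 1: T has alternatives sharing prefix 'y'. Introduce T': T → y T'
  Add: T' → x a
  Add: T' → ε

No remaining common prefixes — done.

Resulting grammar:
T → y T'
T' → x a
T' → ε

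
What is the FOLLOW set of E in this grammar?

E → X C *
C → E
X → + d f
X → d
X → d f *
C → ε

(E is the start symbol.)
{ $, '*' }

E is the start symbol, so $ ∈ FOLLOW(E).
In C → E: E is at the end, add FOLLOW(C)

The FOLLOW sets referred to above (computed the same way, to a fixed point):
  FOLLOW(C) = { '*' }

Taking the union: FOLLOW(E) = { $, '*' }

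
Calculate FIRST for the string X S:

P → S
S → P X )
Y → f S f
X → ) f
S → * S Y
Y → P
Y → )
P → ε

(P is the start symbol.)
FIRST sets of the non-terminals involved (from the grammar, by fixed-point iteration):
  FIRST(X) = { ')' }

To compute FIRST(X S), process the symbols left to right:
Symbol X is a non-terminal. Add FIRST(X) \ {ε} = { ')' }
X is not nullable (ε ∉ FIRST(X)), so stop here.
FIRST(X S) = { ')' }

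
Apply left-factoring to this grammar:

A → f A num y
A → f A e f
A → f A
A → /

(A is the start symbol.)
A → f A A'
A' → num y
A' → e f
A' → ε
A → /

Left-factoring transforms A → αβ₁ | αβ₂ into A → αA' and A' → β₁ | β₂
(α is the longest common prefix among the alternatives). Repeat until
no nonterminal has two alternatives with a common prefix.

Round 1: A has alternatives sharing prefix 'f A'. Introduce A': A → f A A'
  Add: A' → num y
  Add: A' → e f
  Add: A' → ε

No remaining common prefixes — done.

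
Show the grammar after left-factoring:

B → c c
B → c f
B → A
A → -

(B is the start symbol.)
Left-factoring transforms A → αβ₁ | αβ₂ into A → αA' and A' → β₁ | β₂
(α is the longest common prefix among the alternatives). Repeat until
no nonterminal has two alternatives with a common prefix.

Round 1: B has alternatives sharing prefix 'c'. Introduce B': B → c B'
  Add: B' → c
  Add: B' → f

No remaining common prefixes — done.

Resulting grammar:
B → c B'
B' → c
B' → f
B → A
A → -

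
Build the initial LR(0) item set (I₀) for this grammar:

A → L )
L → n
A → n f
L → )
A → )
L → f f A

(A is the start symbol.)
First, augment the grammar with A' → A
I₀ = CLOSURE({ [A' → . A] }):
  [A' → . A] has the dot before A: add [A → . L )], [A → . n f], [A → . )]
  [A → . L )] has the dot before L: add [L → . n], [L → . )], [L → . f f A]
No further items can be added.

I₀ = { [A → . )], [A → . L )], [A → . n f], [A' → . A], [L → . )], [L → . f f A], [L → . n] }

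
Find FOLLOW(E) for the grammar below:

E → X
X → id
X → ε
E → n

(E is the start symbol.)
To compute FOLLOW(E), find every occurrence of E on a right-hand side N → α E β: add FIRST(β) \ {ε}, and if β is empty or nullable also add FOLLOW(N). Iterate to a fixed point.

E is the start symbol, so $ ∈ FOLLOW(E).
E does not occur on any right-hand side.

Taking the union: FOLLOW(E) = { $ }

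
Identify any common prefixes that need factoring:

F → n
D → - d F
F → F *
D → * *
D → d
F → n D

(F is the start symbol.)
Yes, F has productions with common prefix 'n'

Left-factoring is needed when two productions for the same non-terminal
share a common prefix on the right-hand side.

Productions for F:
  F → n
  F → F *
  F → n D
Productions for D:
  D → - d F
  D → * *
  D → d

Found common prefix 'n' in productions for F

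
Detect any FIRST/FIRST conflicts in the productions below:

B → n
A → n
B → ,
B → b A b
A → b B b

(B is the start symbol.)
Productions for B:
  B → n: FIRST = { 'n' }
  B → ,: FIRST = { ',' }
  B → b A b: FIRST = { 'b' }
Productions for A:
  A → n: FIRST = { 'n' }
  A → b B b: FIRST = { 'b' }

All alternatives of each non-terminal have pairwise disjoint FIRST sets.

Answer: No FIRST/FIRST conflicts.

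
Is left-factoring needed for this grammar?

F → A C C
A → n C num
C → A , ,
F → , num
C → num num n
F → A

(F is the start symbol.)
Left-factoring is needed when two productions for the same non-terminal
share a common prefix on the right-hand side.

Productions for F:
  F → A C C
  F → , num
  F → A
Productions for C:
  C → A , ,
  C → num num n

Found common prefix 'A' in productions for F

Answer: Yes, F has productions with common prefix 'A'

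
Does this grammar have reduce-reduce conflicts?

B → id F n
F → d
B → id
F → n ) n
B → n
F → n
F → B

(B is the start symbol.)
Yes — I7: [B → n .] vs [F → n .]

Augment with B' → B and build the canonical LR(0) collection (I0 = CLOSURE({[B' → . B]}), then GOTO on every symbol after a dot until no new states appear). It has 11 states:
  I0: { [B → . id F n], [B → . id], [B → . n], [B' → . B] }  — shift
  I1: { [B' → B .] }  — accept
  I2: { [B → . id F n], [B → . id], [B → . n], [B → id . F n], [B → id .], [F → . B], [F → . d], [F → . n ) n], [F → . n] }  — shift, reduce
  I3: { [B → n .] }  — reduce
  I4: { [F → B .] }  — reduce
  I5: { [B → id F . n] }  — shift
  I6: { [F → d .] }  — reduce
  I7: { [B → n .], [F → n . ) n], [F → n .] }  — shift, 2 reduces
  I8: { [F → n ) . n] }  — shift
  I9: { [F → n ) n .] }  — reduce
  I10: { [B → id F n .] }  — reduce

I7 contains complete items [B → n .], [F → n .] — reduce-reduce conflict.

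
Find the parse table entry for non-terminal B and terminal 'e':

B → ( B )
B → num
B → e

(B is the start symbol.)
To find M[B, 'e'], we find productions for B where 'e' is in the predict set (PREDICT(N → α) = (FIRST(α) \ {ε}) ∪ (FOLLOW(N) if α ⇒* ε)).

B → ( B ): PREDICT = { '(' }
B → num: PREDICT = { 'num' }
B → e: PREDICT = { 'e' }
  'e' is in predict set, so this production goes in M[B, 'e']

M[B, 'e'] = B → e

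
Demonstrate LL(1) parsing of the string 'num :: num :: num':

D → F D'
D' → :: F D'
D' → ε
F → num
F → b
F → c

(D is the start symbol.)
LL(1) parsing maintains a stack (initially the start symbol over $) and the input. At each step: if the stack top is a terminal, match it against the current input token; if it is a non-terminal N, replace it with the RHS of M[N, lookahead] (the unique production whose predict set contains the lookahead).

Stack is shown with the top on the left.

Stack      Input                Action
--------------------------------------
D $        num :: num :: num $  output D → F D'
F D' $     num :: num :: num $  output F → num
num D' $   num :: num :: num $  match 'num'
D' $       :: num :: num $      output D' → :: F D'
:: F D' $  :: num :: num $      match '::'
F D' $     num :: num $         output F → num
num D' $   num :: num $         match 'num'
D' $       :: num $             output D' → :: F D'
:: F D' $  :: num $             match '::'
F D' $     num $                output F → num
num D' $   num $                match 'num'
D' $       $                    output D' → ε
$          $                    accept

The string is accepted.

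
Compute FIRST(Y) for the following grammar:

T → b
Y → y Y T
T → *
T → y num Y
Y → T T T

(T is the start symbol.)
FIRST sets of the other non-terminals involved (by the same procedure, iterated to a fixed point):
  FIRST(T) = { '*', 'b', 'y' }

From Y → y Y T:
  - y is a terminal: add 'y' and stop
From Y → T T T:
  - T is a non-terminal: add FIRST(T) \ {ε} = { '*', 'b', 'y' }
    T is not nullable, so stop

Collecting: FIRST(Y) = { '*', 'b', 'y' }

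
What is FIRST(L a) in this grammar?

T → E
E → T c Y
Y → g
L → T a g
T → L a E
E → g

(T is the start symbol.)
FIRST sets of the non-terminals involved (from the grammar, by fixed-point iteration):
  FIRST(L) = { 'g' }

To compute FIRST(L a), process the symbols left to right:
Symbol L is a non-terminal. Add FIRST(L) \ {ε} = { 'g' }
L is not nullable (ε ∉ FIRST(L)), so stop here.
FIRST(L a) = { 'g' }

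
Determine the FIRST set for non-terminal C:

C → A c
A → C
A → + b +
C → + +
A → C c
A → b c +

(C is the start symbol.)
FIRST sets of the other non-terminals involved (by the same procedure, iterated to a fixed point):
  FIRST(A) = { '+', 'b' }

From C → A c:
  - A is a non-terminal: add FIRST(A) \ {ε} = { '+', 'b' }
    A is not nullable, so stop
From C → + +:
  - '+' is a terminal: add '+' and stop

Collecting: FIRST(C) = { '+', 'b' }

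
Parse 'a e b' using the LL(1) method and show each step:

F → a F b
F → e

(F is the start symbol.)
Stack is shown with the top on the left.

Stack    Input    Action
------------------------
F $      a e b $  output F → a F b
a F b $  a e b $  match 'a'
F b $    e b $    output F → e
e b $    e b $    match 'e'
b $      b $      match 'b'
$        $        accept

The string is accepted.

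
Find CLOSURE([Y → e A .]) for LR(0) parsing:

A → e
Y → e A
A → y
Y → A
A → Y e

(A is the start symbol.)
{ [Y → e A .] }

Start with: [Y → e A .]
The dot is at the end, so nothing is added.

CLOSURE = { [Y → e A .] }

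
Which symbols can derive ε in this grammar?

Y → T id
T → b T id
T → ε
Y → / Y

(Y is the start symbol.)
{ 'T' }

A non-terminal is nullable if it can derive ε (the empty string): either it has an ε-production, or it has a production whose right-hand side consists entirely of nullable non-terminals.

ε-productions: T → ε
So T is immediately nullable.
No further non-terminal can be added: every production for the remaining non-terminals contains a terminal or a non-nullable non-terminal.
Nullable = { 'T' }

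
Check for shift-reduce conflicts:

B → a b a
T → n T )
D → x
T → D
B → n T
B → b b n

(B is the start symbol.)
No shift-reduce conflicts

A shift-reduce conflict occurs when an LR(0) state has both:
  - a complete (reduce) item [A → α .] (dot at the end), and
  - a shift item [B → β . c γ] (dot before a terminal).

Augment with B' → B and build the canonical LR(0) collection (I0 = CLOSURE({[B' → . B]}), then GOTO on every symbol after a dot until no new states appear). It has 15 states:
  I0: { [B → . a b a], [B → . b b n], [B → . n T], [B' → . B] }  — shift
  I1: { [B' → B .] }  — accept
  I2: { [B → a . b a] }  — shift
  I3: { [B → b . b n] }  — shift
  I4: { [B → n . T], [D → . x], [T → . D], [T → . n T )] }  — shift
  I5: { [T → D .] }  — reduce
  I6: { [B → n T .] }  — reduce
  I7: { [D → . x], [T → . D], [T → . n T )], [T → n . T )] }  — shift
  I8: { [D → x .] }  — reduce
  I9: { [T → n T . )] }  — shift
  I10: { [T → n T ) .] }  — reduce
  I11: { [B → b b . n] }  — shift
  I12: { [B → b b n .] }  — reduce
  I13: { [B → a b . a] }  — shift
  I14: { [B → a b a .] }  — reduce

No state contains both a complete item and a shift item.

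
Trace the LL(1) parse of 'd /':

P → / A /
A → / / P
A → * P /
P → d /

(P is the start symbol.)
LL(1) parsing maintains a stack (initially the start symbol over $) and the input. At each step: if the stack top is a terminal, match it against the current input token; if it is a non-terminal N, replace it with the RHS of M[N, lookahead] (the unique production whose predict set contains the lookahead).

Stack is shown with the top on the left.

Stack  Input  Action
--------------------
P $    d / $  output P → d /
d / $  d / $  match 'd'
/ $    / $    match '/'
$      $      accept

The string is accepted.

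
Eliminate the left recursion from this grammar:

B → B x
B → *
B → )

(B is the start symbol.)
B → * B'
B → ) B'
B' → x B'
B' → ε

B is directly left-recursive. The standard transformation for
  A → A α₁ | ... | A α_m | β₁ | ... | β_n
is
  A  → β₁ A' | ... | β_n A'
  A' → α₁ A' | ... | α_m A' | ε

B → * becomes B → * B'
B → ) becomes B → ) B'
B → B x becomes B' → x B'
Add B' → ε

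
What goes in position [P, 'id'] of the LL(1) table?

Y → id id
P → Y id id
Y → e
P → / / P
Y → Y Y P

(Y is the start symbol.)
To find M[P, 'id'], we find productions for P where 'id' is in the predict set (PREDICT(N → α) = (FIRST(α) \ {ε}) ∪ (FOLLOW(N) if α ⇒* ε)).

Relevant sets:
  FIRST(Y) = { 'e', 'id' }

P → Y id id: PREDICT = { 'e', 'id' }
  'id' is in predict set, so this production goes in M[P, 'id']
P → / / P: PREDICT = { '/' }

M[P, 'id'] = P → Y id id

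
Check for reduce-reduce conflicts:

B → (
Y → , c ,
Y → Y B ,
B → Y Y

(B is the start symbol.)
A reduce-reduce conflict occurs when an LR(0) state has two complete items [A → α .] and [B → β .] — both call for a reduction, and with no lookahead the parser cannot choose between them.

Augment with B' → B and build the canonical LR(0) collection (I0 = CLOSURE({[B' → . B]}), then GOTO on every symbol after a dot until no new states appear). It has 10 states:
  I0: { [B → . (], [B → . Y Y], [B' → . B], [Y → . , c ,], [Y → . Y B ,] }  — shift
  I1: { [B → ( .] }  — reduce
  I2: { [Y → , . c ,] }  — shift
  I3: { [B' → B .] }  — accept
  I4: { [B → . (], [B → . Y Y], [B → Y . Y], [Y → . , c ,], [Y → . Y B ,], [Y → Y . B ,] }  — shift
  I5: { [Y → Y B . ,] }  — shift
  I6: { [B → . (], [B → . Y Y], [B → Y . Y], [B → Y Y .], [Y → . , c ,], [Y → . Y B ,], [Y → Y . B ,] }  — shift, reduce
  I7: { [Y → Y B , .] }  — reduce
  I8: { [Y → , c . ,] }  — shift
  I9: { [Y → , c , .] }  — reduce

No state contains more than one complete item.

Answer: No reduce-reduce conflicts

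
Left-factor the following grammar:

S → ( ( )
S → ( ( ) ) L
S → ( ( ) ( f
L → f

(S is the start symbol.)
S → ( ( ) S'
S' → ε
S' → ) L
S' → ( f
L → f

Left-factoring transforms A → αβ₁ | αβ₂ into A → αA' and A' → β₁ | β₂
(α is the longest common prefix among the alternatives). Repeat until
no nonterminal has two alternatives with a common prefix.

Round 1: S has alternatives sharing prefix '( ( )'. Introduce S': S → ( ( ) S'
  Add: S' → ε
  Add: S' → ) L
  Add: S' → ( f

No remaining common prefixes — done.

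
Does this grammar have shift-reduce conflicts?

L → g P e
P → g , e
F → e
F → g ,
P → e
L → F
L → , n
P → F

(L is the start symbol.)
Yes — I11: [F → g , .] vs [P → g , . e]

Augment with L' → L and build the canonical LR(0) collection (I0 = CLOSURE({[L' → . L]}), then GOTO on every symbol after a dot until no new states appear). It has 15 states:
  I0: { [F → . e], [F → . g ,], [L → . , n], [L → . F], [L → . g P e], [L' → . L] }  — shift
  I1: { [L → , . n] }  — shift
  I2: { [L → F .] }  — reduce
  I3: { [L' → L .] }  — accept
  I4: { [F → e .] }  — reduce
  I5: { [F → . e], [F → . g ,], [F → g . ,], [L → g . P e], [P → . F], [P → . e], [P → . g , e] }  — shift
  I6: { [F → g , .] }  — reduce
  I7: { [P → F .] }  — reduce
  I8: { [L → g P . e] }  — shift
  I9: { [F → e .], [P → e .] }  — 2 reduces
  I10: { [F → g . ,], [P → g . , e] }  — shift
  I11: { [F → g , .], [P → g , . e] }  — shift, reduce
  I12: { [P → g , e .] }  — reduce
  I13: { [L → g P e .] }  — reduce
  I14: { [L → , n .] }  — reduce

I11 contains reduce item [F → g , .] and shift item [P → g , . e] — shift-reduce conflict.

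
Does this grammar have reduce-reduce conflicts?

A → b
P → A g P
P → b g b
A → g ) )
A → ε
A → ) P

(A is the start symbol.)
Augment with A' → A and build the canonical LR(0) collection (I0 = CLOSURE({[A' → . A]}), then GOTO on every symbol after a dot until no new states appear). It has 14 states:
  I0: { [A → . ) P], [A → . b], [A → . g ) )], [A → .], [A' → . A] }  — shift, reduce
  I1: { [A → ) . P], [A → . ) P], [A → . b], [A → . g ) )], [A → .], [P → . A g P], [P → . b g b] }  — shift, reduce
  I2: { [A' → A .] }  — accept
  I3: { [A → b .] }  — reduce
  I4: { [A → g . ) )] }  — shift
  I5: { [A → g ) . )] }  — shift
  I6: { [A → g ) ) .] }  — reduce
  I7: { [P → A . g P] }  — shift
  I8: { [A → ) P .] }  — reduce
  I9: { [A → b .], [P → b . g b] }  — shift, reduce
  I10: { [P → b g . b] }  — shift
  I11: { [P → b g b .] }  — reduce
  I12: { [A → . ) P], [A → . b], [A → . g ) )], [A → .], [P → . A g P], [P → . b g b], [P → A g . P] }  — shift, reduce
  I13: { [P → A g P .] }  — reduce

No state contains more than one complete item.

Answer: No reduce-reduce conflicts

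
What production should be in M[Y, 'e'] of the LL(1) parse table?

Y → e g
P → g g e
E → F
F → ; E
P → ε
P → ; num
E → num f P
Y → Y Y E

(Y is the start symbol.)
Y → e g, Y → Y Y E

To find M[Y, 'e'], we find productions for Y where 'e' is in the predict set (PREDICT(N → α) = (FIRST(α) \ {ε}) ∪ (FOLLOW(N) if α ⇒* ε)).

Relevant sets:
  FIRST(Y) = { 'e' }

Y → e g: PREDICT = { 'e' }
  'e' is in predict set, so this production goes in M[Y, 'e']
Y → Y Y E: PREDICT = { 'e' }
  'e' is in predict set, so this production goes in M[Y, 'e']

M[Y, 'e'] = Y → e g, Y → Y Y E  (a multiply-defined cell — the grammar is not LL(1))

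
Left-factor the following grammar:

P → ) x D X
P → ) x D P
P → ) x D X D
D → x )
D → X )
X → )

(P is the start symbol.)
P → ) x D P'
P' → X P''
P'' → ε
P'' → D
P' → P
D → x )
D → X )
X → )

Left-factoring transforms A → αβ₁ | αβ₂ into A → αA' and A' → β₁ | β₂
(α is the longest common prefix among the alternatives). Repeat until
no nonterminal has two alternatives with a common prefix.

Round 1: P has alternatives sharing prefix ') x D'. Introduce P': P → ) x D P'
  Add: P' → X
  Add: P' → P
  Add: P' → X D

Round 2: P' has alternatives sharing prefix 'X'. Introduce P'': P' → X P''
  Add: P'' → ε
  Add: P'' → D

No remaining common prefixes — done.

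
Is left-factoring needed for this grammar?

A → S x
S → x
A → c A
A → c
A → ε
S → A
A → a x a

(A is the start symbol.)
Yes, A has productions with common prefix 'c'

Left-factoring is needed when two productions for the same non-terminal
share a common prefix on the right-hand side.

Productions for A:
  A → S x
  A → c A
  A → c
  A → ε
  A → a x a
Productions for S:
  S → x
  S → A

Found common prefix 'c' in productions for A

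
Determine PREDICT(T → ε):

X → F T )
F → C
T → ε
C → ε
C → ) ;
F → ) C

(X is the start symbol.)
PREDICT(T → ε) = (FIRST(RHS) \ {ε}) ∪ (FOLLOW(T) if ε ∈ FIRST(RHS), i.e. RHS ⇒* ε)
The right-hand side is ε (FIRST(ε) = { ε }), so the predict set is FOLLOW(T) = { ')' }
PREDICT(T → ε) = { ')' }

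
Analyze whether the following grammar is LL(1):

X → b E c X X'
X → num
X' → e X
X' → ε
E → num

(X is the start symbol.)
A grammar is LL(1) if for each non-terminal N with multiple productions, the predict sets of those productions are pairwise disjoint, where PREDICT(N → α) = (FIRST(α) \ {ε}) ∪ (FOLLOW(N) if α ⇒* ε).

Relevant sets:
  FOLLOW(X') = { $, 'e' }

For X:
  PREDICT(X → b E c X X') = { 'b' }
  PREDICT(X → num) = { 'num' }
For X':
  PREDICT(X' → e X) = { 'e' }
  PREDICT(X' → ε) = { $, 'e' }
E has a single production, so nothing to check there.

Conflict found: Predict set conflict for X': { 'e' }
The grammar is NOT LL(1).

Answer: No. Predict set conflict for X': { 'e' }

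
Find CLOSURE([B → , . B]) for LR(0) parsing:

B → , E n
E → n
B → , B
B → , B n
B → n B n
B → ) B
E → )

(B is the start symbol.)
To compute CLOSURE, for each item [A → α.Bβ] where B is a non-terminal, add [B → .γ] for all productions B → γ; repeat for the newly added items until nothing changes.

Start with: [B → , . B]
  [B → , . B] has the dot before B: add [B → . , E n], [B → . , B], [B → . , B n], [B → . n B n], [B → . ) B]
No further items can be added.

CLOSURE = { [B → , . B], [B → . ) B], [B → . , B n], [B → . , B], [B → . , E n], [B → . n B n] }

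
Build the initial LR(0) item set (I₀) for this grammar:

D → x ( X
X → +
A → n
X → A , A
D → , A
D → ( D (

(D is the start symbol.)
First, augment the grammar with D' → D
I₀ = CLOSURE({ [D' → . D] }):
  [D' → . D] has the dot before D: add [D → . x ( X], [D → . , A], [D → . ( D (]
No further items can be added.

I₀ = { [D → . ( D (], [D → . , A], [D → . x ( X], [D' → . D] }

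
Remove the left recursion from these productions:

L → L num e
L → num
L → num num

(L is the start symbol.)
L is directly left-recursive. The standard transformation for
  A → A α₁ | ... | A α_m | β₁ | ... | β_n
is
  A  → β₁ A' | ... | β_n A'
  A' → α₁ A' | ... | α_m A' | ε

L → num becomes L → num L'
L → num num becomes L → num num L'
L → L num e becomes L' → num e L'
Add L' → ε

Resulting grammar:
L → num L'
L → num num L'
L' → num e L'
L' → ε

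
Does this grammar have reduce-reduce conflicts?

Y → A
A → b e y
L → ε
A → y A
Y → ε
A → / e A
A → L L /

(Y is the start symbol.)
Augment with Y' → Y and build the canonical LR(0) collection (I0 = CLOSURE({[Y' → . Y]}), then GOTO on every symbol after a dot until no new states appear). It has 14 states:
  I0: { [A → . / e A], [A → . L L /], [A → . b e y], [A → . y A], [L → .], [Y → . A], [Y → .], [Y' → . Y] }  — shift, 2 reduces
  I1: { [A → / . e A] }  — shift
  I2: { [Y → A .] }  — reduce
  I3: { [A → L . L /], [L → .] }  — reduce
  I4: { [Y' → Y .] }  — accept
  I5: { [A → b . e y] }  — shift
  I6: { [A → . / e A], [A → . L L /], [A → . b e y], [A → . y A], [A → y . A], [L → .] }  — shift, reduce
  I7: { [A → y A .] }  — reduce
  I8: { [A → b e . y] }  — shift
  I9: { [A → b e y .] }  — reduce
  I10: { [A → L L . /] }  — shift
  I11: { [A → L L / .] }  — reduce
  I12: { [A → . / e A], [A → . L L /], [A → . b e y], [A → . y A], [A → / e . A], [L → .] }  — shift, reduce
  I13: { [A → / e A .] }  — reduce

I0 contains complete items [L → .], [Y → .] — reduce-reduce conflict.

Answer: Yes — I0: [L → .] vs [Y → .]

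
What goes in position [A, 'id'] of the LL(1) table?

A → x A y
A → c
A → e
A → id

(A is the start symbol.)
To find M[A, 'id'], we find productions for A where 'id' is in the predict set (PREDICT(N → α) = (FIRST(α) \ {ε}) ∪ (FOLLOW(N) if α ⇒* ε)).

A → x A y: PREDICT = { 'x' }
A → c: PREDICT = { 'c' }
A → e: PREDICT = { 'e' }
A → id: PREDICT = { 'id' }
  'id' is in predict set, so this production goes in M[A, 'id']

M[A, 'id'] = A → id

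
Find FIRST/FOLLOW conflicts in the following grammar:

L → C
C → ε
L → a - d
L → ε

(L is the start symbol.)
A FIRST/FOLLOW conflict occurs when a non-terminal N has a nullable alternative N → β (β ⇒* ε) and another alternative N → α with FIRST(α) ∩ FOLLOW(N) ≠ ∅: on such a lookahead the parser cannot decide between expanding α and letting N vanish via β.

Nullable non-terminals: C, L.
FIRST sets used below: FIRST(C) = { ε }
C has a nullable alternative but only one production, so nothing to check.

L: nullable alternative(s) L → C, L → ε; FOLLOW(L) = { $ }
  L → C: FIRST \ {ε} = { } — disjoint from FOLLOW(L)
  L → a - d: FIRST \ {ε} = { 'a' } — disjoint from FOLLOW(L)
  L → ε: FIRST \ {ε} = { } — disjoint from FOLLOW(L)

No FIRST/FOLLOW conflicts found.

Answer: No FIRST/FOLLOW conflicts.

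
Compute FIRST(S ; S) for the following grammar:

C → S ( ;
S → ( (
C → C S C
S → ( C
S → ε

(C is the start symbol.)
FIRST sets of the non-terminals involved (from the grammar, by fixed-point iteration):
  FIRST(S) = { '(', ε }

To compute FIRST(S ; S), process the symbols left to right:
Symbol S is a non-terminal. Add FIRST(S) \ {ε} = { '(' }
S is nullable (ε ∈ FIRST(S)), continue to the next symbol.
Symbol ; is a terminal. Add ';' and stop.
FIRST(S ; S) = { '(', ';' }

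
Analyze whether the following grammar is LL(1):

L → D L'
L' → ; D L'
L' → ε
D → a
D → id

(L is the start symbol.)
Yes, the grammar is LL(1).

A grammar is LL(1) if for each non-terminal N with multiple productions, the predict sets of those productions are pairwise disjoint, where PREDICT(N → α) = (FIRST(α) \ {ε}) ∪ (FOLLOW(N) if α ⇒* ε).

Relevant sets:
  FOLLOW(L') = { $ }

For L':
  PREDICT(L' → ';' D L') = { ';' }
  PREDICT(L' → ε) = { $ }
For D:
  PREDICT(D → a) = { 'a' }
  PREDICT(D → id) = { 'id' }
L has a single production, so nothing to check there.

All predict sets are disjoint. The grammar IS LL(1).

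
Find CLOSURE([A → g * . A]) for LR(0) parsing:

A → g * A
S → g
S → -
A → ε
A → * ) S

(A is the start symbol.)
{ [A → . * ) S], [A → . g * A], [A → .], [A → g * . A] }

To compute CLOSURE, for each item [A → α.Bβ] where B is a non-terminal, add [B → .γ] for all productions B → γ; repeat for the newly added items until nothing changes.

Start with: [A → g * . A]
  [A → g * . A] has the dot before A: add [A → . g * A], [A → .], [A → . * ) S]
No further items can be added.

CLOSURE = { [A → . * ) S], [A → . g * A], [A → .], [A → g * . A] }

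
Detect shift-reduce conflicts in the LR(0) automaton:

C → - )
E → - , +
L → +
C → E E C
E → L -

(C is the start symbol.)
Augment with C' → C and build the canonical LR(0) collection (I0 = CLOSURE({[C' → . C]}), then GOTO on every symbol after a dot until no new states appear). It has 13 states:
  I0: { [C → . - )], [C → . E E C], [C' → . C], [E → . - , +], [E → . L -], [L → . +] }  — shift
  I1: { [L → + .] }  — reduce
  I2: { [C → - . )], [E → - . , +] }  — shift
  I3: { [C' → C .] }  — accept
  I4: { [C → E . E C], [E → . - , +], [E → . L -], [L → . +] }  — shift
  I5: { [E → L . -] }  — shift
  I6: { [E → L - .] }  — reduce
  I7: { [E → - . , +] }  — shift
  I8: { [C → . - )], [C → . E E C], [C → E E . C], [E → . - , +], [E → . L -], [L → . +] }  — shift
  I9: { [C → E E C .] }  — reduce
  I10: { [E → - , . +] }  — shift
  I11: { [E → - , + .] }  — reduce
  I12: { [C → - ) .] }  — reduce

No state contains both a complete item and a shift item.

Answer: No shift-reduce conflicts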